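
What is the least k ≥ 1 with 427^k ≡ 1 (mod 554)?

276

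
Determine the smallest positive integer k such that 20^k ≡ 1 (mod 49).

14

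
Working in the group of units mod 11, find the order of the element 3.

Since 3 ∈ (Z/11Z)^×, its order divides φ(11) = 11 − 1 = 10 = 2 · 5.
Divisors of 10: 1, 2, 5, 10.
Check 3^d mod 11 for each divisor in increasing order:
3^1 ≡ 3 (mod 11)
3^2 ≡ 9 (mod 11)
3^5 ≡ 1 (mod 11) ✓
Hence ord(3) = 5.

5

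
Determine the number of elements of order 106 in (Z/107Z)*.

52

φ(107) = 107 − 1 = 106 = 2 · 53.
In a cyclic group of order 106, there are φ(d) elements of order d for each divisor d of 106, and zero for non-divisors.
106 = 2 · 53 divides 106, and φ(106) = 52.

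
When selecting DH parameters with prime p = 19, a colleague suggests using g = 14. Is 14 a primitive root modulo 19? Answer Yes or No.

φ(19) = 19 − 1 = 18 = 2 · 3^2.
14 is a primitive root mod 19 iff 14^(φ(19)/q) ≢ 1 for every prime q | φ(19), i.e. q ∈ {2, 3}.
14^9 ≡ 18 (mod 19)  [q = 2: ≢ 1 ✓]
14^6 ≡ 7 (mod 19)  [q = 3: ≢ 1 ✓]
All checks pass, so 14 has order 18 and is a primitive root modulo 19.

Yes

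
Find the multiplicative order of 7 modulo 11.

The order of 7 must divide φ(11) = 11 − 1 = 10 = 2 · 5.
Divisors of 10: 1, 2, 5, 10.
Test each divisor d:
7^1 ≡ 7
7^2 ≡ 5
7^5 ≡ 10
7^10 ≡ 1
Therefore the multiplicative order of 7 modulo 11 is 10.

10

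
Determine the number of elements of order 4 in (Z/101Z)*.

2

φ(101) = 101 − 1 = 100 = 2^2 · 5^2.
In a cyclic group of order 100, there are φ(d) elements of order d for each divisor d of 100, and zero for non-divisors.
4 = 2^2 divides 100, and φ(4) = 2.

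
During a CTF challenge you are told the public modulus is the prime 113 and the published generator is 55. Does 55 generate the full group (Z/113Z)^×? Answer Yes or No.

Yes

φ(113) = 113 − 1 = 112 = 2^4 · 7.
An element g generates (Z/113Z)^× iff g^(112/q) ≢ 1 (mod 113) for each prime q ∈ {2, 7}.
55^56 ≡ 112 (mod 113)  [q = 2: ≢ 1 ✓]
55^16 ≡ 16 (mod 113)  [q = 7: ≢ 1 ✓]
All checks pass, so 55 has order 112 and is a primitive root modulo 113.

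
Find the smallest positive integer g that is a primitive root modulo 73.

5

φ(73) = 73 − 1 = 72 = 2^3 · 3^2.
Test candidates g = 2, 3, … against the prime factors q ∈ {2, 3} of φ(73): g is a generator iff g^(72/q) ≢ 1 for every such q.
g = 2: 2^36 ≡ 1 — hits 1, so not a primitive root.
g = 3: 3^36 ≡ 1 — hits 1, so not a primitive root.
g = 4: 4^36 ≡ 1 — hits 1, so not a primitive root.
g = 5: 5^36 ≡ 72; 5^24 ≡ 8 — none is 1, so 5 is a primitive root.
So 5 is the smallest generator of (Z/73Z)^×.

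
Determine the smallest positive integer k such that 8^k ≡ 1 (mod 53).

ord(8) | φ(53) = 53 − 1 = 52 = 2^2 · 13.
Divisors of 52: 1, 2, 4, 13, 26, 52.
Compute 8^d (mod 53) for the divisors d until we hit 1:
8^1 ≡ 8 (mod 53)
8^2 ≡ 11 (mod 53)
8^4 ≡ 15 (mod 53)
8^13 ≡ 23 (mod 53)
8^26 ≡ 52 (mod 53)
8^52 ≡ 1 (mod 53) ✓
So ord_53(8) = 52.

52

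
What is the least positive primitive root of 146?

φ(146) = φ(2)·φ(73) = 1·72 = 72 = 2^3 · 3^2.
g is a primitive root iff g^(72/q) ≢ 1 (mod 146) for each prime q ∈ {2, 3}.
g = 2: gcd(2, 146) = 2 > 1, not a unit — skip.
g = 3: 3^36 ≡ 1 — hits 1, so not a primitive root.
g = 4: gcd(4, 146) = 2 > 1, not a unit — skip.
g = 5: 5^36 ≡ 145; 5^24 ≡ 81 — none is 1, so 5 is a primitive root.
So 5 is the smallest generator of (Z/146Z)^×.

5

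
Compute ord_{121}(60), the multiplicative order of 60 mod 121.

55

ord(60) | φ(121) = φ(11^2) = 11·(11−1) = 110 = 2 · 5 · 11.
Divisors of 110: 1, 2, 5, 10, 11, 22, 55, 110.
Evaluate successive powers at the divisors of 110:
60^1 ≡ 60 (mod 121)
60^2 ≡ 91 (mod 121)
60^5 ≡ 34 (mod 121)
60^10 ≡ 67 (mod 121)
60^11 ≡ 27 (mod 121)
60^22 ≡ 3 (mod 121)
60^55 ≡ 1 (mod 121) ✓
The smallest such exponent is 55, so the order of 60 is 55.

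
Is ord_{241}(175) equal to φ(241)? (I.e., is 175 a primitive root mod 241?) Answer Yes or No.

Yes

φ(241) = 241 − 1 = 240 = 2^4 · 3 · 5.
175 is a primitive root mod 241 iff 175^(φ(241)/q) ≢ 1 for every prime q | φ(241), i.e. q ∈ {2, 3, 5}.
175^120 ≡ 240 (mod 241)  [q = 2: ≢ 1 ✓]
175^80 ≡ 15 (mod 241)  [q = 3: ≢ 1 ✓]
175^48 ≡ 87 (mod 241)  [q = 5: ≢ 1 ✓]
None equal 1, so ord_241(175) = 240: 175 is a primitive root.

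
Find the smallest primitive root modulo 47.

φ(47) = 47 − 1 = 46 = 2 · 23.
g is a primitive root iff g^(46/q) ≢ 1 (mod 47) for each prime q ∈ {2, 23}.
g = 2: 2^23 ≡ 1 — hits 1, so not a primitive root.
g = 3: 3^23 ≡ 1 — hits 1, so not a primitive root.
g = 4: 4^23 ≡ 1 — hits 1, so not a primitive root.
g = 5: 5^23 ≡ 46; 5^2 ≡ 25 — none is 1, so 5 is a primitive root.
Hence the least primitive root of 47 is 5.

5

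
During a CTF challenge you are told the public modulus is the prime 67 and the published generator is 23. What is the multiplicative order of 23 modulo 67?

The order of 23 must divide φ(67) = 67 − 1 = 66 = 2 · 3 · 11.
Divisors of 66: 1, 2, 3, 6, 11, 22, 33, 66.
Check 23^d mod 67 for each divisor in increasing order:
23^1 ≡ 23 (mod 67)
23^2 ≡ 60 (mod 67)
23^3 ≡ 40 (mod 67)
23^6 ≡ 59 (mod 67)
23^11 ≡ 29 (mod 67)
23^22 ≡ 37 (mod 67)
23^33 ≡ 1 (mod 67) ✓
The smallest such exponent is 33, so the order of 23 is 33.

33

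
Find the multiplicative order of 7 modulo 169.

156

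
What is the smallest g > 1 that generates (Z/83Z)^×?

φ(83) = 83 − 1 = 82 = 2 · 41.
g is a primitive root iff g^(82/q) ≢ 1 (mod 83) for each prime q ∈ {2, 41}.
g = 2: 2^41 ≡ 82; 2^2 ≡ 4 — none is 1, so 2 is a primitive root.
The smallest primitive root modulo 83 is 2.

2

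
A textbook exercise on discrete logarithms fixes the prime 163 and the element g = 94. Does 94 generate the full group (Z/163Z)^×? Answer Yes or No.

φ(163) = 163 − 1 = 162 = 2 · 3^4.
94 is a primitive root mod 163 iff 94^(φ(163)/q) ≢ 1 for every prime q | φ(163), i.e. q ∈ {2, 3}.
94^81 ≡ 162 (mod 163)  [q = 2: ≢ 1 ✓]
94^54 ≡ 58 (mod 163)  [q = 3: ≢ 1 ✓]
None equal 1, so ord_163(94) = 162: 94 is a primitive root.

Yes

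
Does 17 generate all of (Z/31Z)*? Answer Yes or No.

φ(31) = 31 − 1 = 30 = 2 · 3 · 5.
An element g generates (Z/31Z)^× iff g^(30/q) ≢ 1 (mod 31) for each prime q ∈ {2, 3, 5}.
17^15 ≡ 30 (mod 31)  [q = 2: ≢ 1 ✓]
17^10 ≡ 25 (mod 31)  [q = 3: ≢ 1 ✓]
17^6 ≡ 8 (mod 31)  [q = 5: ≢ 1 ✓]
None equal 1, so ord_31(17) = 30: 17 is a primitive root.

Yes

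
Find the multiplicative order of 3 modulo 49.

42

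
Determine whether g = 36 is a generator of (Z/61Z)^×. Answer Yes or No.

φ(61) = 61 − 1 = 60 = 2^2 · 3 · 5.
Test 36^(60/q) mod 61 for each prime factor q of 60:
36^30 ≡ 1 (mod 61)  [q = 2: ≡ 1 ✗]
36^20 ≡ 13 (mod 61)  [q = 3: ≢ 1 ✓]
36^12 ≡ 34 (mod 61)  [q = 5: ≢ 1 ✓]
36^30 ≡ 1 shows ord(36) | 30, strictly less than φ(61); not a primitive root.

No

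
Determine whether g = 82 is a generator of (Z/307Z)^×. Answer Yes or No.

Yes

φ(307) = 307 − 1 = 306 = 2 · 3^2 · 17.
It suffices to check that the order of 82 is not a proper divisor of 306: compute 82^(306/q) for q ∈ {2, 3, 17}.
82^153 ≡ 306 (mod 307)  [q = 2: ≢ 1 ✓]
82^102 ≡ 17 (mod 307)  [q = 3: ≢ 1 ✓]
82^18 ≡ 105 (mod 307)  [q = 17: ≢ 1 ✓]
Every test exponent gives a nontrivial residue, hence 82 generates the full group.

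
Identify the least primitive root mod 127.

φ(127) = 127 − 1 = 126 = 2 · 3^2 · 7.
g is a primitive root iff g^(126/q) ≢ 1 (mod 127) for each prime q ∈ {2, 3, 7}.
g = 2: 2^63 ≡ 1 — hits 1, so not a primitive root.
g = 3: 3^63 ≡ 126; 3^42 ≡ 107; 3^18 ≡ 4 — none is 1, so 3 is a primitive root.
Hence the least primitive root of 127 is 3.

3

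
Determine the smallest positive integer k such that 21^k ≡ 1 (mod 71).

70

ord(21) | φ(71) = 71 − 1 = 70 = 2 · 5 · 7.
Divisors of 70: 1, 2, 5, 7, 10, 14, 35, 70.
Check 21^d mod 71 for each divisor in increasing order:
21^1 ≡ 21 (mod 71)
21^2 ≡ 15 (mod 71)
21^5 ≡ 39 (mod 71)
21^7 ≡ 17 (mod 71)
21^10 ≡ 30 (mod 71)
21^14 ≡ 5 (mod 71)
21^35 ≡ 70 (mod 71)
21^70 ≡ 1 (mod 71) ✓
Therefore the multiplicative order of 21 modulo 71 is 70.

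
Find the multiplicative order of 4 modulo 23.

ord(4) | φ(23) = 23 − 1 = 22 = 2 · 11.
Divisors of 22: 1, 2, 11, 22.
Test each divisor d:
4^1 ≡ 4
4^2 ≡ 16
4^11 ≡ 1
So ord_23(4) = 11.

11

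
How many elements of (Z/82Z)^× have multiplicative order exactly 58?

0

φ(82) = φ(2)·φ(41) = 1·40 = 40 = 2^3 · 5.
In a cyclic group of order 40, there are φ(d) elements of order d for each divisor d of 40, and zero for non-divisors.
58 does not divide 40, so no element of (Z/82Z)^× has order 58.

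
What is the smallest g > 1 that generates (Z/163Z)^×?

φ(163) = 163 − 1 = 162 = 2 · 3^4.
Test candidates g = 2, 3, … against the prime factors q ∈ {2, 3} of φ(163): g is a generator iff g^(162/q) ≢ 1 for every such q.
g = 2: 2^81 ≡ 162; 2^54 ≡ 104 — none is 1, so 2 is a primitive root.
So 2 is the smallest generator of (Z/163Z)^×.

2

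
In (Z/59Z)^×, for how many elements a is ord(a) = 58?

28

φ(59) = 59 − 1 = 58 = 2 · 29.
In a cyclic group of order 58, there are φ(d) elements of order d for each divisor d of 58, and zero for non-divisors.
58 = 2 · 29 divides 58, and φ(58) = 28.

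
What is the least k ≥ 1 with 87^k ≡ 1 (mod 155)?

12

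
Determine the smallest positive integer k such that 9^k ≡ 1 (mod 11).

By Lagrange's theorem, ord_11(9) divides φ(11) = 11 − 1 = 10 = 2 · 5.
Divisors of 10: 1, 2, 5, 10.
Test each divisor d:
9^1 ≡ 9
9^2 ≡ 4
9^5 ≡ 1
Hence ord(9) = 5.

5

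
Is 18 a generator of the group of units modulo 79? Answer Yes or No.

φ(79) = 79 − 1 = 78 = 2 · 3 · 13.
It suffices to check that the order of 18 is not a proper divisor of 78: compute 18^(78/q) for q ∈ {2, 3, 13}.
18^39 ≡ 1 (mod 79)  [q = 2: ≡ 1 ✗]
18^26 ≡ 1 (mod 79)  [q = 3: ≡ 1 ✗]
18^6 ≡ 38 (mod 79)  [q = 13: ≢ 1 ✓]
18^39 ≡ 1 shows ord(18) | 39, strictly less than φ(79); not a primitive root.

No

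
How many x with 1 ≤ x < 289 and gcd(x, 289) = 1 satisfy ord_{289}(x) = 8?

φ(289) = φ(17^2) = 17·(17−1) = 272 = 2^4 · 17.
(Z/289Z)^× is cyclic (|G| = 272); a cyclic group of order m has exactly φ(d) elements of each order d | m, and none otherwise.
8 = 2^3 divides 272, and φ(8) = 4.

4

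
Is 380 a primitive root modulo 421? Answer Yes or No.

Yes

φ(421) = 421 − 1 = 420 = 2^2 · 3 · 5 · 7.
It suffices to check that the order of 380 is not a proper divisor of 420: compute 380^(420/q) for q ∈ {2, 3, 5, 7}.
380^210 ≡ 420 (mod 421)  [q = 2: ≢ 1 ✓]
380^140 ≡ 400 (mod 421)  [q = 3: ≢ 1 ✓]
380^84 ≡ 377 (mod 421)  [q = 5: ≢ 1 ✓]
380^60 ≡ 33 (mod 421)  [q = 7: ≢ 1 ✓]
None equal 1, so ord_421(380) = 420: 380 is a primitive root.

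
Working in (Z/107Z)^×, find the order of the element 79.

Since 79 ∈ (Z/107Z)^×, its order divides φ(107) = 107 − 1 = 106 = 2 · 53.
Divisors of 106: 1, 2, 53, 106.
Check 79^d mod 107 for each divisor in increasing order:
79^1 ≡ 79 (mod 107)
79^2 ≡ 35 (mod 107)
79^53 ≡ 1 (mod 107) ✓
Therefore the multiplicative order of 79 modulo 107 is 53.

53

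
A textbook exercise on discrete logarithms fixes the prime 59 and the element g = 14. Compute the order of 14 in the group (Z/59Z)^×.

By Lagrange's theorem, ord_59(14) divides φ(59) = 59 − 1 = 58 = 2 · 29.
Divisors of 58: 1, 2, 29, 58.
Test each divisor d:
14^1 ≡ 14 (mod 59)
14^2 ≡ 19 (mod 59)
14^29 ≡ 58 (mod 59)
14^58 ≡ 1 (mod 59) ✓
So ord_59(14) = 58.

58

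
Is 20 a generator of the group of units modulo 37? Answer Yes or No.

Yes

φ(37) = 37 − 1 = 36 = 2^2 · 3^2.
It suffices to check that the order of 20 is not a proper divisor of 36: compute 20^(36/q) for q ∈ {2, 3}.
20^18 ≡ 36 (mod 37)  [q = 2: ≢ 1 ✓]
20^12 ≡ 26 (mod 37)  [q = 3: ≢ 1 ✓]
All checks pass, so 20 has order 36 and is a primitive root modulo 37.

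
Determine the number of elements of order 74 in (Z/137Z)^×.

0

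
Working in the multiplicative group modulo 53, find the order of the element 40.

26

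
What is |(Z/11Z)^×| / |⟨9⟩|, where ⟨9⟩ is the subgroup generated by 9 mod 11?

ord(9) | φ(11) = 11 − 1 = 10 = 2 · 5.
Divisors of 10: 1, 2, 5, 10.
Evaluate successive powers at the divisors of 10:
9^1 ≡ 9 (mod 11)
9^2 ≡ 4 (mod 11)
9^5 ≡ 1 (mod 11) ✓
Thus |⟨9⟩| = ord(9) = 5.
[(Z/11Z)^× : ⟨9⟩] = 10/5 = 2.

2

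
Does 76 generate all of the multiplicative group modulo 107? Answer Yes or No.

No

φ(107) = 107 − 1 = 106 = 2 · 53.
Test 76^(106/q) mod 107 for each prime factor q of 106:
76^53 ≡ 1 (mod 107)  [q = 2: ≡ 1 ✗]
76^2 ≡ 105 (mod 107)  [q = 53: ≢ 1 ✓]
The check at q = 2 fails, so 76 generates a proper subgroup.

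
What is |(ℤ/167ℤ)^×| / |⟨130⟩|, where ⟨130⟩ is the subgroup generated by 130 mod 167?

2

Since 130 ∈ (Z/167Z)^×, its order divides φ(167) = 167 − 1 = 166 = 2 · 83.
Divisors of 166: 1, 2, 83, 166.
Evaluate successive powers at the divisors of 166:
130^1 ≡ 130 (mod 167)
130^2 ≡ 33 (mod 167)
130^83 ≡ 1 (mod 167) ✓
The order of 130 is 83, so the subgroup it generates has 83 elements.
The index is φ(167) / ord(130) = 166 / 83 = 2.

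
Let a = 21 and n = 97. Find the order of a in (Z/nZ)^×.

96

ord(21) | φ(97) = 97 − 1 = 96 = 2^5 · 3.
Divisors of 96: 1, 2, 3, 4, 6, 8, 12, 16, 24, 32, 48, 96.
Check 21^d mod 97 for each divisor in increasing order:
21^1 ≡ 21
21^2 ≡ 53
21^3 ≡ 46
21^4 ≡ 93
21^6 ≡ 79
21^8 ≡ 16
21^12 ≡ 33
21^16 ≡ 62
21^24 ≡ 22
21^32 ≡ 61
21^48 ≡ 96
21^96 ≡ 1
So ord_97(21) = 96.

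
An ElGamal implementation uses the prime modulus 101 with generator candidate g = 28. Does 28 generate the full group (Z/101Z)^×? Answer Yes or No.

Yes

φ(101) = 101 − 1 = 100 = 2^2 · 5^2.
It suffices to check that the order of 28 is not a proper divisor of 100: compute 28^(100/q) for q ∈ {2, 5}.
28^50 ≡ 100 (mod 101)  [q = 2: ≢ 1 ✓]
28^20 ≡ 95 (mod 101)  [q = 5: ≢ 1 ✓]
None equal 1, so ord_101(28) = 100: 28 is a primitive root.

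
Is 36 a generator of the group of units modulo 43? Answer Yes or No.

φ(43) = 43 − 1 = 42 = 2 · 3 · 7.
It suffices to check that the order of 36 is not a proper divisor of 42: compute 36^(42/q) for q ∈ {2, 3, 7}.
36^21 ≡ 1 (mod 43)  [q = 2: ≡ 1 ✗]
36^14 ≡ 6 (mod 43)  [q = 3: ≢ 1 ✓]
36^6 ≡ 1 (mod 43)  [q = 7: ≡ 1 ✗]
The check at q = 2 fails, so 36 generates a proper subgroup.

No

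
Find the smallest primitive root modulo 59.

2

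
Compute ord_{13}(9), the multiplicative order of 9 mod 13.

3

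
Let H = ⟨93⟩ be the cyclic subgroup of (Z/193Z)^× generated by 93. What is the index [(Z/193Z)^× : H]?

2

Since 93 ∈ (Z/193Z)^×, its order divides φ(193) = 193 − 1 = 192 = 2^6 · 3.
Divisors of 192: 1, 2, 3, 4, 6, 8, 12, 16, 24, 32, 48, 64, 96, 192.
Compute 93^d (mod 193) for the divisors d until we hit 1:
93^1 ≡ 93 (mod 193)
93^2 ≡ 157 (mod 193)
93^3 ≡ 126 (mod 193)
93^4 ≡ 138 (mod 193)
93^6 ≡ 50 (mod 193)
93^8 ≡ 130 (mod 193)
93^12 ≡ 184 (mod 193)
93^16 ≡ 109 (mod 193)
93^24 ≡ 81 (mod 193)
93^32 ≡ 108 (mod 193)
93^48 ≡ 192 (mod 193)
93^64 ≡ 84 (mod 193)
93^96 ≡ 1 (mod 193) ✓
The order of 93 is 96, so the subgroup it generates has 96 elements.
Index = |(Z/193Z)^×| / |⟨93⟩| = 192 / 96 = 2.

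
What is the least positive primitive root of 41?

6

φ(41) = 41 − 1 = 40 = 2^3 · 5.
Test candidates g = 2, 3, … against the prime factors q ∈ {2, 5} of φ(41): g is a generator iff g^(40/q) ≢ 1 for every such q.
g = 2: 2^20 ≡ 1 — hits 1, so not a primitive root.
g = 3: 3^20 ≡ 40; 3^8 ≡ 1 — hits 1, so not a primitive root.
g = 4: 4^20 ≡ 1 — hits 1, so not a primitive root.
g = 5: 5^20 ≡ 1 — hits 1, so not a primitive root.
g = 6: 6^20 ≡ 40; 6^8 ≡ 10 — none is 1, so 6 is a primitive root.
So 6 is the smallest generator of (Z/41Z)^×.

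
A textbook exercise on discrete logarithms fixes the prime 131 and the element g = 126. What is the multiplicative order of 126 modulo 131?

130

By Lagrange's theorem, ord_131(126) divides φ(131) = 131 − 1 = 130 = 2 · 5 · 13.
Divisors of 130: 1, 2, 5, 10, 13, 26, 65, 130.
Evaluate successive powers at the divisors of 130:
126^1 ≡ 126
126^2 ≡ 25
126^5 ≡ 19
126^10 ≡ 99
126^13 ≡ 70
126^26 ≡ 53
126^65 ≡ 130
126^130 ≡ 1
The smallest such exponent is 130, so the order of 126 is 130.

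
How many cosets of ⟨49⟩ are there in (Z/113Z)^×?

Since 49 ∈ (Z/113Z)^×, its order divides φ(113) = 113 − 1 = 112 = 2^4 · 7.
Divisors of 112: 1, 2, 4, 7, 8, 14, 16, 28, 56, 112.
Evaluate successive powers at the divisors of 112:
49^1 ≡ 49 (mod 113)
49^2 ≡ 28 (mod 113)
49^4 ≡ 106 (mod 113)
49^7 ≡ 1 (mod 113) ✓
Thus |⟨49⟩| = ord(49) = 7.
Index = |(Z/113Z)^×| / |⟨49⟩| = 112 / 7 = 16.

16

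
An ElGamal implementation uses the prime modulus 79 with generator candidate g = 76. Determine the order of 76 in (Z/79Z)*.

39

The order of 76 must divide φ(79) = 79 − 1 = 78 = 2 · 3 · 13.
Divisors of 78: 1, 2, 3, 6, 13, 26, 39, 78.
Compute 76^d (mod 79) for the divisors d until we hit 1:
76^1 ≡ 76
76^2 ≡ 9
76^3 ≡ 52
76^6 ≡ 18
76^13 ≡ 55
76^26 ≡ 23
76^39 ≡ 1
So ord_79(76) = 39.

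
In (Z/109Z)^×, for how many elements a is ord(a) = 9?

φ(109) = 109 − 1 = 108 = 2^2 · 3^3.
In a cyclic group of order 108, there are φ(d) elements of order d for each divisor d of 108, and zero for non-divisors.
9 = 3^2 divides 108, and φ(9) = 6.

6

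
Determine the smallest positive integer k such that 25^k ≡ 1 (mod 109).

27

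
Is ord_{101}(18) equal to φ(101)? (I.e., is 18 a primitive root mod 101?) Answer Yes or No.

Yes

φ(101) = 101 − 1 = 100 = 2^2 · 5^2.
Test 18^(100/q) mod 101 for each prime factor q of 100:
18^50 ≡ 100 (mod 101)  [q = 2: ≢ 1 ✓]
18^20 ≡ 84 (mod 101)  [q = 5: ≢ 1 ✓]
None equal 1, so ord_101(18) = 100: 18 is a primitive root.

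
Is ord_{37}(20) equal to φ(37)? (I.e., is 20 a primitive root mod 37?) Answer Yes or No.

φ(37) = 37 − 1 = 36 = 2^2 · 3^2.
20 is a primitive root mod 37 iff 20^(φ(37)/q) ≢ 1 for every prime q | φ(37), i.e. q ∈ {2, 3}.
20^18 ≡ 36 (mod 37)  [q = 2: ≢ 1 ✓]
20^12 ≡ 26 (mod 37)  [q = 3: ≢ 1 ✓]
All checks pass, so 20 has order 36 and is a primitive root modulo 37.

Yes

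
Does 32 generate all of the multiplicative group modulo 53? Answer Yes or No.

φ(53) = 53 − 1 = 52 = 2^2 · 13.
Test 32^(52/q) mod 53 for each prime factor q of 52:
32^26 ≡ 52 (mod 53)  [q = 2: ≢ 1 ✓]
32^4 ≡ 24 (mod 53)  [q = 13: ≢ 1 ✓]
None equal 1, so ord_53(32) = 52: 32 is a primitive root.

Yes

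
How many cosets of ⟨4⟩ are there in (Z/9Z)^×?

2

The order of 4 must divide φ(9) = φ(3^2) = 3·(3−1) = 6 = 2 · 3.
Divisors of 6: 1, 2, 3, 6.
Evaluate successive powers at the divisors of 6:
4^1 ≡ 4 (mod 9)
4^2 ≡ 7 (mod 9)
4^3 ≡ 1 (mod 9) ✓
So ord_9(4) = 3, hence |⟨4⟩| = 3.
The index is φ(9) / ord(4) = 6 / 3 = 2.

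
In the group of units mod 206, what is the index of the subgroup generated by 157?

By Lagrange's theorem, ord_206(157) divides φ(206) = φ(2)·φ(103) = 1·102 = 102 = 2 · 3 · 17.
Divisors of 102: 1, 2, 3, 6, 17, 34, 51, 102.
Evaluate successive powers at the divisors of 102:
157^1 ≡ 157 (mod 206)
157^2 ≡ 135 (mod 206)
157^3 ≡ 183 (mod 206)
157^6 ≡ 117 (mod 206)
157^17 ≡ 47 (mod 206)
157^34 ≡ 149 (mod 206)
157^51 ≡ 205 (mod 206)
157^102 ≡ 1 (mod 206) ✓
The order of 157 is 102, so the subgroup it generates has 102 elements.
Index = |(Z/206Z)^×| / |⟨157⟩| = 102 / 102 = 1.

1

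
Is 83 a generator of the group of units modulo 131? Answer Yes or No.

Yes

φ(131) = 131 − 1 = 130 = 2 · 5 · 13.
An element g generates (Z/131Z)^× iff g^(130/q) ≢ 1 (mod 131) for each prime q ∈ {2, 5, 13}.
83^65 ≡ 130 (mod 131)  [q = 2: ≢ 1 ✓]
83^26 ≡ 53 (mod 131)  [q = 5: ≢ 1 ✓]
83^10 ≡ 63 (mod 131)  [q = 13: ≢ 1 ✓]
All checks pass, so 83 has order 130 and is a primitive root modulo 131.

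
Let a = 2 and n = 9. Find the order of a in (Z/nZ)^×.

6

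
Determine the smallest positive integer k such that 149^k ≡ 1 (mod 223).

222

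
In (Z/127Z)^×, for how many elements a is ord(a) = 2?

1

φ(127) = 127 − 1 = 126 = 2 · 3^2 · 7.
In a cyclic group of order 126, there are φ(d) elements of order d for each divisor d of 126, and zero for non-divisors.
2 | 126, and φ(2) = 2 − 1 = 1.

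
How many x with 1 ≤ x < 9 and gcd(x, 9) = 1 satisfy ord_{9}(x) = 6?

2

φ(9) = φ(3^2) = 3·(3−1) = 6 = 2 · 3.
(Z/9Z)^× is cyclic (|G| = 6); a cyclic group of order m has exactly φ(d) elements of each order d | m, and none otherwise.
6 = 2 · 3 divides 6, and φ(6) = 2.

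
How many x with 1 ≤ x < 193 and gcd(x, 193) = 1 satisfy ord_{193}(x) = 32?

φ(193) = 193 − 1 = 192 = 2^6 · 3.
Since (Z/193Z)^× is cyclic of order 192, the number of elements of order d is φ(d) when d | 192 and 0 otherwise.
32 = 2^5 divides 192, and φ(32) = 16.

16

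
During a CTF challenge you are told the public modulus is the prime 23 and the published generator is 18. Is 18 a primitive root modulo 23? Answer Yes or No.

No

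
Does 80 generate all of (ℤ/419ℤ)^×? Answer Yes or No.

No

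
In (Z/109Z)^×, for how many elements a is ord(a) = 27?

φ(109) = 109 − 1 = 108 = 2^2 · 3^3.
(Z/109Z)^× is cyclic (|G| = 108); a cyclic group of order m has exactly φ(d) elements of each order d | m, and none otherwise.
27 = 3^3 divides 108, and φ(27) = 18.

18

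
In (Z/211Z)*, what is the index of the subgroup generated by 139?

Since 139 ∈ (Z/211Z)^×, its order divides φ(211) = 211 − 1 = 210 = 2 · 3 · 5 · 7.
Divisors of 210: 1, 2, 3, 5, 6, 7, 10, 14, 15, 21, 30, 35, 42, 70, 105, 210.
Check 139^d mod 211 for each divisor in increasing order:
139^1 ≡ 139 (mod 211)
139^2 ≡ 120 (mod 211)
139^3 ≡ 11 (mod 211)
139^5 ≡ 54 (mod 211)
139^6 ≡ 121 (mod 211)
139^7 ≡ 150 (mod 211)
139^10 ≡ 173 (mod 211)
139^14 ≡ 134 (mod 211)
139^15 ≡ 58 (mod 211)
139^21 ≡ 55 (mod 211)
139^30 ≡ 199 (mod 211)
139^35 ≡ 196 (mod 211)
139^42 ≡ 71 (mod 211)
139^70 ≡ 14 (mod 211)
139^105 ≡ 1 (mod 211) ✓
The order of 139 is 105, so the subgroup it generates has 105 elements.
[(Z/211Z)^× : ⟨139⟩] = 210/105 = 2.

2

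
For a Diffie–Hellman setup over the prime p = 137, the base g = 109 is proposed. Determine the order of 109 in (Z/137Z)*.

By Lagrange's theorem, ord_137(109) divides φ(137) = 137 − 1 = 136 = 2^3 · 17.
Divisors of 136: 1, 2, 4, 8, 17, 34, 68, 136.
Compute 109^d (mod 137) for the divisors d until we hit 1:
109^1 ≡ 109 (mod 137)
109^2 ≡ 99 (mod 137)
109^4 ≡ 74 (mod 137)
109^8 ≡ 133 (mod 137)
109^17 ≡ 100 (mod 137)
109^34 ≡ 136 (mod 137)
109^68 ≡ 1 (mod 137) ✓
Hence ord(109) = 68.

68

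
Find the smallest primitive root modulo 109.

φ(109) = 109 − 1 = 108 = 2^2 · 3^3.
Test candidates g = 2, 3, … against the prime factors q ∈ {2, 3} of φ(109): g is a generator iff g^(108/q) ≢ 1 for every such q.
g = 2: 2^54 ≡ 108; 2^36 ≡ 1 — hits 1, so not a primitive root.
g = 3: 3^54 ≡ 1 — hits 1, so not a primitive root.
g = 4: 4^54 ≡ 1 — hits 1, so not a primitive root.
g = 5: 5^54 ≡ 1 — hits 1, so not a primitive root.
g = 6: 6^54 ≡ 108; 6^36 ≡ 63 — none is 1, so 6 is a primitive root.
The smallest primitive root modulo 109 is 6.

6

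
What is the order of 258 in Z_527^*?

By Lagrange's theorem, ord_527(258) divides φ(527) = φ(17·31) = (17−1)·(31−1) = 16·30 = 480 = 2^5 · 3 · 5.
Divisors of 480: 1, 2, 3, 4, 5, 6, 8, 10, 12, 15, 16, 20, 24, 30, 32, 40, 48, 60, 80, 96, 120, 160, 240, 480.
Test each divisor d:
258^1 ≡ 258 (mod 527)
258^2 ≡ 162 (mod 527)
258^3 ≡ 163 (mod 527)
258^4 ≡ 421 (mod 527)
258^5 ≡ 56 (mod 527)
258^6 ≡ 219 (mod 527)
258^8 ≡ 169 (mod 527)
258^10 ≡ 501 (mod 527)
258^12 ≡ 4 (mod 527)
258^15 ≡ 125 (mod 527)
258^16 ≡ 103 (mod 527)
258^20 ≡ 149 (mod 527)
258^24 ≡ 16 (mod 527)
258^30 ≡ 342 (mod 527)
258^32 ≡ 69 (mod 527)
258^40 ≡ 67 (mod 527)
258^48 ≡ 256 (mod 527)
258^60 ≡ 497 (mod 527)
258^80 ≡ 273 (mod 527)
258^96 ≡ 188 (mod 527)
258^120 ≡ 373 (mod 527)
258^160 ≡ 222 (mod 527)
258^240 ≡ 1 (mod 527) ✓
So ord_527(258) = 240.

240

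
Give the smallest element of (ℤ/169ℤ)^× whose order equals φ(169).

2

φ(169) = φ(13^2) = 13·(13−1) = 156 = 2^2 · 3 · 13.
Test candidates g = 2, 3, … against the prime factors q ∈ {2, 3, 13} of φ(169): g is a generator iff g^(156/q) ≢ 1 for every such q.
g = 2: 2^78 ≡ 168; 2^52 ≡ 146; 2^12 ≡ 40 — none is 1, so 2 is a primitive root.
Hence the least primitive root of 169 is 2.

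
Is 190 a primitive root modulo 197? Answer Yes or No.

No

φ(197) = 197 − 1 = 196 = 2^2 · 7^2.
It suffices to check that the order of 190 is not a proper divisor of 196: compute 190^(196/q) for q ∈ {2, 7}.
190^98 ≡ 1 (mod 197)  [q = 2: ≡ 1 ✗]
190^28 ≡ 36 (mod 197)  [q = 7: ≢ 1 ✓]
The check at q = 2 fails, so 190 generates a proper subgroup.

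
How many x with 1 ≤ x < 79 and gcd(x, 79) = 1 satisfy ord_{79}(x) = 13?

φ(79) = 79 − 1 = 78 = 2 · 3 · 13.
Since (Z/79Z)^× is cyclic of order 78, the number of elements of order d is φ(d) when d | 78 and 0 otherwise.
13 | 78, and φ(13) = 13 − 1 = 12.

12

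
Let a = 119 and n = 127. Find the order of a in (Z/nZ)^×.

14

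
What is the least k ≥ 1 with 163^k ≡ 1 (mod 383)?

382

By Lagrange's theorem, ord_383(163) divides φ(383) = 383 − 1 = 382 = 2 · 191.
Divisors of 382: 1, 2, 191, 382.
Check 163^d mod 383 for each divisor in increasing order:
163^1 ≡ 163 (mod 383)
163^2 ≡ 142 (mod 383)
163^191 ≡ 382 (mod 383)
163^382 ≡ 1 (mod 383) ✓
Therefore the multiplicative order of 163 modulo 383 is 382.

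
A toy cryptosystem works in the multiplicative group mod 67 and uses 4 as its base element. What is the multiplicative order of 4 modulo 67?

By Lagrange's theorem, ord_67(4) divides φ(67) = 67 − 1 = 66 = 2 · 3 · 11.
Divisors of 66: 1, 2, 3, 6, 11, 22, 33, 66.
Test each divisor d:
4^1 ≡ 4
4^2 ≡ 16
4^3 ≡ 64
4^6 ≡ 9
4^11 ≡ 37
4^22 ≡ 29
4^33 ≡ 1
Therefore the multiplicative order of 4 modulo 67 is 33.

33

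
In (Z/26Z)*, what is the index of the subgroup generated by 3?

4

The order of 3 must divide φ(26) = φ(2)·φ(13) = 1·12 = 12 = 2^2 · 3.
Divisors of 12: 1, 2, 3, 4, 6, 12.
Evaluate successive powers at the divisors of 12:
3^1 ≡ 3 (mod 26)
3^2 ≡ 9 (mod 26)
3^3 ≡ 1 (mod 26) ✓
The order of 3 is 3, so the subgroup it generates has 3 elements.
Index = |(Z/26Z)^×| / |⟨3⟩| = 12 / 3 = 4.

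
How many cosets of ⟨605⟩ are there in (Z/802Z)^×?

Since 605 ∈ (Z/802Z)^×, its order divides φ(802) = φ(2)·φ(401) = 1·400 = 400 = 2^4 · 5^2.
Divisors of 400: 1, 2, 4, 5, 8, 10, 16, 20, 25, 40, 50, 80, 100, 200, 400.
Evaluate successive powers at the divisors of 400:
605^1 ≡ 605 (mod 802)
605^2 ≡ 313 (mod 802)
605^4 ≡ 125 (mod 802)
605^5 ≡ 237 (mod 802)
605^8 ≡ 387 (mod 802)
605^10 ≡ 29 (mod 802)
605^16 ≡ 597 (mod 802)
605^20 ≡ 39 (mod 802)
605^25 ≡ 421 (mod 802)
605^40 ≡ 719 (mod 802)
605^50 ≡ 801 (mod 802)
605^80 ≡ 473 (mod 802)
605^100 ≡ 1 (mod 802) ✓
The order of 605 is 100, so the subgroup it generates has 100 elements.
[(Z/802Z)^× : ⟨605⟩] = 400/100 = 4.

4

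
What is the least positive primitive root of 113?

φ(113) = 113 − 1 = 112 = 2^4 · 7.
g is a primitive root iff g^(112/q) ≢ 1 (mod 113) for each prime q ∈ {2, 7}.
g = 2: 2^56 ≡ 1 — hits 1, so not a primitive root.
g = 3: 3^56 ≡ 112; 3^16 ≡ 49 — none is 1, so 3 is a primitive root.
Hence the least primitive root of 113 is 3.

3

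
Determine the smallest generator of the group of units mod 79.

3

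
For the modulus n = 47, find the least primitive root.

φ(47) = 47 − 1 = 46 = 2 · 23.
Test candidates g = 2, 3, … against the prime factors q ∈ {2, 23} of φ(47): g is a generator iff g^(46/q) ≢ 1 for every such q.
g = 2: 2^23 ≡ 1 — hits 1, so not a primitive root.
g = 3: 3^23 ≡ 1 — hits 1, so not a primitive root.
g = 4: 4^23 ≡ 1 — hits 1, so not a primitive root.
g = 5: 5^23 ≡ 46; 5^2 ≡ 25 — none is 1, so 5 is a primitive root.
So 5 is the smallest generator of (Z/47Z)^×.

5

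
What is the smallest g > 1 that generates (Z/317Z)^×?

2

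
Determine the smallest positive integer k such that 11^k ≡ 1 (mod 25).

By Lagrange's theorem, ord_25(11) divides φ(25) = φ(5^2) = 5·(5−1) = 20 = 2^2 · 5.
Divisors of 20: 1, 2, 4, 5, 10, 20.
Evaluate successive powers at the divisors of 20:
11^1 ≡ 11
11^2 ≡ 21
11^4 ≡ 16
11^5 ≡ 1
So ord_25(11) = 5.

5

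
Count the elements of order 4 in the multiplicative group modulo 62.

0

φ(62) = φ(2)·φ(31) = 1·30 = 30 = 2 · 3 · 5.
In a cyclic group of order 30, there are φ(d) elements of order d for each divisor d of 30, and zero for non-divisors.
Since 4 ∤ 30, the count is 0.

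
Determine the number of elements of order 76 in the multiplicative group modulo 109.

0

φ(109) = 109 − 1 = 108 = 2^2 · 3^3.
Since (Z/109Z)^× is cyclic of order 108, the number of elements of order d is φ(d) when d | 108 and 0 otherwise.
Since 76 ∤ 108, the count is 0.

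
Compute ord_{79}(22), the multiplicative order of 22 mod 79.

13

Since 22 ∈ (Z/79Z)^×, its order divides φ(79) = 79 − 1 = 78 = 2 · 3 · 13.
Divisors of 78: 1, 2, 3, 6, 13, 26, 39, 78.
Compute 22^d (mod 79) for the divisors d until we hit 1:
22^1 ≡ 22
22^2 ≡ 10
22^3 ≡ 62
22^6 ≡ 52
22^13 ≡ 1
So ord_79(22) = 13.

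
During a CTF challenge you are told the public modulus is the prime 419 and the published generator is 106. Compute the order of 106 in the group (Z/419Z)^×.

209

ord(106) | φ(419) = 419 − 1 = 418 = 2 · 11 · 19.
Divisors of 418: 1, 2, 11, 19, 22, 38, 209, 418.
Evaluate successive powers at the divisors of 418:
106^1 ≡ 106 (mod 419)
106^2 ≡ 342 (mod 419)
106^11 ≡ 7 (mod 419)
106^19 ≡ 129 (mod 419)
106^22 ≡ 49 (mod 419)
106^38 ≡ 300 (mod 419)
106^209 ≡ 1 (mod 419) ✓
The smallest such exponent is 209, so the order of 106 is 209.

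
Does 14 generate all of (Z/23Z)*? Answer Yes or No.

Yes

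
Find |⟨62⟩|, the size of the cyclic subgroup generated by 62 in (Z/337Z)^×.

112

The order of 62 must divide φ(337) = 337 − 1 = 336 = 2^4 · 3 · 7.
Divisors of 336: 1, 2, 3, 4, 6, 7, 8, 12, 14, 16, 21, 24, 28, 42, 48, 56, 84, 112, 168, 336.
Test each divisor d:
62^1 ≡ 62 (mod 337)
62^2 ≡ 137 (mod 337)
62^3 ≡ 69 (mod 337)
62^4 ≡ 234 (mod 337)
62^6 ≡ 43 (mod 337)
62^7 ≡ 307 (mod 337)
62^8 ≡ 162 (mod 337)
62^12 ≡ 164 (mod 337)
62^14 ≡ 226 (mod 337)
62^16 ≡ 295 (mod 337)
62^21 ≡ 297 (mod 337)
62^24 ≡ 273 (mod 337)
62^28 ≡ 189 (mod 337)
62^42 ≡ 252 (mod 337)
62^48 ≡ 52 (mod 337)
62^56 ≡ 336 (mod 337)
62^84 ≡ 148 (mod 337)
62^112 ≡ 1 (mod 337) ✓
So ord_337(62) = 112.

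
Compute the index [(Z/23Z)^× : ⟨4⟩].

2

By Lagrange's theorem, ord_23(4) divides φ(23) = 23 − 1 = 22 = 2 · 11.
Divisors of 22: 1, 2, 11, 22.
Compute 4^d (mod 23) for the divisors d until we hit 1:
4^1 ≡ 4 (mod 23)
4^2 ≡ 16 (mod 23)
4^11 ≡ 1 (mod 23) ✓
The order of 4 is 11, so the subgroup it generates has 11 elements.
[(Z/23Z)^× : ⟨4⟩] = 22/11 = 2.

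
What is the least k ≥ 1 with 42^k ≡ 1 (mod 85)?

By Lagrange's theorem, ord_85(42) divides φ(85) = φ(5·17) = (5−1)·(17−1) = 4·16 = 64 = 2^6.
Divisors of 64: 1, 2, 4, 8, 16, 32, 64.
Test each divisor d:
42^1 ≡ 42
42^2 ≡ 64
42^4 ≡ 16
42^8 ≡ 1
Hence ord(42) = 8.

8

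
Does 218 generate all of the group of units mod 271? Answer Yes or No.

φ(271) = 271 − 1 = 270 = 2 · 3^3 · 5.
An element g generates (Z/271Z)^× iff g^(270/q) ≢ 1 (mod 271) for each prime q ∈ {2, 3, 5}.
218^135 ≡ 270 (mod 271)  [q = 2: ≢ 1 ✓]
218^90 ≡ 28 (mod 271)  [q = 3: ≢ 1 ✓]
218^54 ≡ 10 (mod 271)  [q = 5: ≢ 1 ✓]
All checks pass, so 218 has order 270 and is a primitive root modulo 271.

Yes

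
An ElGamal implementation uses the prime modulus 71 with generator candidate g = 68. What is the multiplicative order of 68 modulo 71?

70

By Lagrange's theorem, ord_71(68) divides φ(71) = 71 − 1 = 70 = 2 · 5 · 7.
Divisors of 70: 1, 2, 5, 7, 10, 14, 35, 70.
Check 68^d mod 71 for each divisor in increasing order:
68^1 ≡ 68 (mod 71)
68^2 ≡ 9 (mod 71)
68^5 ≡ 41 (mod 71)
68^7 ≡ 14 (mod 71)
68^10 ≡ 48 (mod 71)
68^14 ≡ 54 (mod 71)
68^35 ≡ 70 (mod 71)
68^70 ≡ 1 (mod 71) ✓
Hence ord(68) = 70.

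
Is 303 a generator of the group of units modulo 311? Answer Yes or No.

φ(311) = 311 − 1 = 310 = 2 · 5 · 31.
It suffices to check that the order of 303 is not a proper divisor of 310: compute 303^(310/q) for q ∈ {2, 5, 31}.
303^155 ≡ 310 (mod 311)  [q = 2: ≢ 1 ✓]
303^62 ≡ 36 (mod 311)  [q = 5: ≢ 1 ✓]
303^10 ≡ 18 (mod 311)  [q = 31: ≢ 1 ✓]
All checks pass, so 303 has order 310 and is a primitive root modulo 311.

Yes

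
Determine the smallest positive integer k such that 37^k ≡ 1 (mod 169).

156

The order of 37 must divide φ(169) = φ(13^2) = 13·(13−1) = 156 = 2^2 · 3 · 13.
Divisors of 156: 1, 2, 3, 4, 6, 12, 13, 26, 39, 52, 78, 156.
Evaluate successive powers at the divisors of 156:
37^1 ≡ 37 (mod 169)
37^2 ≡ 17 (mod 169)
37^3 ≡ 122 (mod 169)
37^4 ≡ 120 (mod 169)
37^6 ≡ 12 (mod 169)
37^12 ≡ 144 (mod 169)
37^13 ≡ 89 (mod 169)
37^26 ≡ 147 (mod 169)
37^39 ≡ 70 (mod 169)
37^52 ≡ 146 (mod 169)
37^78 ≡ 168 (mod 169)
37^156 ≡ 1 (mod 169) ✓
Hence ord(37) = 156.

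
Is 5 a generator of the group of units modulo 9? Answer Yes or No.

Yes

φ(9) = φ(3^2) = 3·(3−1) = 6 = 2 · 3.
It suffices to check that the order of 5 is not a proper divisor of 6: compute 5^(6/q) for q ∈ {2, 3}.
5^3 ≡ 8 (mod 9)  [q = 2: ≢ 1 ✓]
5^2 ≡ 7 (mod 9)  [q = 3: ≢ 1 ✓]
None equal 1, so ord_9(5) = 6: 5 is a primitive root.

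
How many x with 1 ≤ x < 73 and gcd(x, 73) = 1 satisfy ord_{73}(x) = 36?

φ(73) = 73 − 1 = 72 = 2^3 · 3^2.
(Z/73Z)^× is cyclic (|G| = 72); a cyclic group of order m has exactly φ(d) elements of each order d | m, and none otherwise.
36 = 2^2 · 3^2 divides 72, and φ(36) = 12.

12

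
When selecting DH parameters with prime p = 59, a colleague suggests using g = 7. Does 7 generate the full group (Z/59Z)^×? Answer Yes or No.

No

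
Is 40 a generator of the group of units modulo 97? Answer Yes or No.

Yes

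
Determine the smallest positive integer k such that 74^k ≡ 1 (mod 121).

Since 74 ∈ (Z/121Z)^×, its order divides φ(121) = φ(11^2) = 11·(11−1) = 110 = 2 · 5 · 11.
Divisors of 110: 1, 2, 5, 10, 11, 22, 55, 110.
Check 74^d mod 121 for each divisor in increasing order:
74^1 ≡ 74 (mod 121)
74^2 ≡ 31 (mod 121)
74^5 ≡ 87 (mod 121)
74^10 ≡ 67 (mod 121)
74^11 ≡ 118 (mod 121)
74^22 ≡ 9 (mod 121)
74^55 ≡ 120 (mod 121)
74^110 ≡ 1 (mod 121) ✓
Hence ord(74) = 110.

110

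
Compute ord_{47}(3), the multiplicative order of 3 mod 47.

ord(3) | φ(47) = 47 − 1 = 46 = 2 · 23.
Divisors of 46: 1, 2, 23, 46.
Test each divisor d:
3^1 ≡ 3
3^2 ≡ 9
3^23 ≡ 1
So ord_47(3) = 23.

23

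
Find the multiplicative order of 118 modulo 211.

210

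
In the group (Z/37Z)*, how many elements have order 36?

12

φ(37) = 37 − 1 = 36 = 2^2 · 3^2.
(Z/37Z)^× is cyclic (|G| = 36); a cyclic group of order m has exactly φ(d) elements of each order d | m, and none otherwise.
36 = 2^2 · 3^2 divides 36, and φ(36) = 12.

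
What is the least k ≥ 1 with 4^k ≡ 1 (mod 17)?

Since 4 ∈ (Z/17Z)^×, its order divides φ(17) = 17 − 1 = 16 = 2^4.
Divisors of 16: 1, 2, 4, 8, 16.
Compute 4^d (mod 17) for the divisors d until we hit 1:
4^1 ≡ 4 (mod 17)
4^2 ≡ 16 (mod 17)
4^4 ≡ 1 (mod 17) ✓
The smallest such exponent is 4, so the order of 4 is 4.

4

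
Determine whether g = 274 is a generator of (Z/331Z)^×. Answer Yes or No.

φ(331) = 331 − 1 = 330 = 2 · 3 · 5 · 11.
It suffices to check that the order of 274 is not a proper divisor of 330: compute 274^(330/q) for q ∈ {2, 3, 5, 11}.
274^165 ≡ 1 (mod 331)  [q = 2: ≡ 1 ✗]
274^110 ≡ 1 (mod 331)  [q = 3: ≡ 1 ✗]
274^66 ≡ 1 (mod 331)  [q = 5: ≡ 1 ✗]
274^30 ≡ 111 (mod 331)  [q = 11: ≢ 1 ✓]
The check at q = 2 fails, so 274 generates a proper subgroup.

No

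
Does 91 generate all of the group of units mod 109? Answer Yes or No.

Yes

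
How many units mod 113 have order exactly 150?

φ(113) = 113 − 1 = 112 = 2^4 · 7.
(Z/113Z)^× is cyclic (|G| = 112); a cyclic group of order m has exactly φ(d) elements of each order d | m, and none otherwise.
150 does not divide 112, so no element of (Z/113Z)^× has order 150.

0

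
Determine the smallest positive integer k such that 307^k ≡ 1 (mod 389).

388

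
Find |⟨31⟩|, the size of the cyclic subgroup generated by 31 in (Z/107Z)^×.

106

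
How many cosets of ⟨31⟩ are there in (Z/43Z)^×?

2

The order of 31 must divide φ(43) = 43 − 1 = 42 = 2 · 3 · 7.
Divisors of 42: 1, 2, 3, 6, 7, 14, 21, 42.
Test each divisor d:
31^1 ≡ 31 (mod 43)
31^2 ≡ 15 (mod 43)
31^3 ≡ 35 (mod 43)
31^6 ≡ 21 (mod 43)
31^7 ≡ 6 (mod 43)
31^14 ≡ 36 (mod 43)
31^21 ≡ 1 (mod 43) ✓
So ord_43(31) = 21, hence |⟨31⟩| = 21.
[(Z/43Z)^× : ⟨31⟩] = 42/21 = 2.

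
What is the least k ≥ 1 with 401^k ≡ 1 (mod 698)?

116

The order of 401 must divide φ(698) = φ(2)·φ(349) = 1·348 = 348 = 2^2 · 3 · 29.
Divisors of 348: 1, 2, 3, 4, 6, 12, 29, 58, 87, 116, 174, 348.
Evaluate successive powers at the divisors of 348:
401^1 ≡ 401 (mod 698)
401^2 ≡ 261 (mod 698)
401^3 ≡ 659 (mod 698)
401^4 ≡ 415 (mod 698)
401^6 ≡ 125 (mod 698)
401^12 ≡ 269 (mod 698)
401^29 ≡ 485 (mod 698)
401^58 ≡ 697 (mod 698)
401^87 ≡ 213 (mod 698)
401^116 ≡ 1 (mod 698) ✓
Therefore the multiplicative order of 401 modulo 698 is 116.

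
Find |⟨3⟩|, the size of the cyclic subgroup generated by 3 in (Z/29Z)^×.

28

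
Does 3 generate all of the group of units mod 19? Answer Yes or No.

Yes

φ(19) = 19 − 1 = 18 = 2 · 3^2.
An element g generates (Z/19Z)^× iff g^(18/q) ≢ 1 (mod 19) for each prime q ∈ {2, 3}.
3^9 ≡ 18 (mod 19)  [q = 2: ≢ 1 ✓]
3^6 ≡ 7 (mod 19)  [q = 3: ≢ 1 ✓]
All checks pass, so 3 has order 18 and is a primitive root modulo 19.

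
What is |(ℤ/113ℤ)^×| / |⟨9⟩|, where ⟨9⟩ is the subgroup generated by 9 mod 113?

2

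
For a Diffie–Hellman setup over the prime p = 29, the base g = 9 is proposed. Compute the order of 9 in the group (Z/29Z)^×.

Since 9 ∈ (Z/29Z)^×, its order divides φ(29) = 29 − 1 = 28 = 2^2 · 7.
Divisors of 28: 1, 2, 4, 7, 14, 28.
Check 9^d mod 29 for each divisor in increasing order:
9^1 ≡ 9
9^2 ≡ 23
9^4 ≡ 7
9^7 ≡ 28
9^14 ≡ 1
Therefore the multiplicative order of 9 modulo 29 is 14.

14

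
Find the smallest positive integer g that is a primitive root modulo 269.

2

φ(269) = 269 − 1 = 268 = 2^2 · 67.
g is a primitive root iff g^(268/q) ≢ 1 (mod 269) for each prime q ∈ {2, 67}.
g = 2: 2^134 ≡ 268; 2^4 ≡ 16 — none is 1, so 2 is a primitive root.
So 2 is the smallest generator of (Z/269Z)^×.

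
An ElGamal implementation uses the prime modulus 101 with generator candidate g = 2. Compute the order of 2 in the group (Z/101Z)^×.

By Lagrange's theorem, ord_101(2) divides φ(101) = 101 − 1 = 100 = 2^2 · 5^2.
Divisors of 100: 1, 2, 4, 5, 10, 20, 25, 50, 100.
Check 2^d mod 101 for each divisor in increasing order:
2^1 ≡ 2 (mod 101)
2^2 ≡ 4 (mod 101)
2^4 ≡ 16 (mod 101)
2^5 ≡ 32 (mod 101)
2^10 ≡ 14 (mod 101)
2^20 ≡ 95 (mod 101)
2^25 ≡ 10 (mod 101)
2^50 ≡ 100 (mod 101)
2^100 ≡ 1 (mod 101) ✓
The smallest such exponent is 100, so the order of 2 is 100.

100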